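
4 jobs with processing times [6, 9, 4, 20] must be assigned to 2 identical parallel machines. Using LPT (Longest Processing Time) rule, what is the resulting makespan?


Sort jobs in decreasing order (LPT): [20, 9, 6, 4]
Assign each job to the least loaded machine:
  Machine 1: jobs [20], load = 20
  Machine 2: jobs [9, 6, 4], load = 19
Makespan = max load = 20

20


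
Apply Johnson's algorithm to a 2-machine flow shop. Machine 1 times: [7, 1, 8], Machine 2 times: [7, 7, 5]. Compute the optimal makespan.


Apply Johnson's rule:
  Group 1 (a <= b): [(2, 1, 7), (1, 7, 7)]
  Group 2 (a > b): [(3, 8, 5)]
Optimal job order: [2, 1, 3]
Schedule:
  Job 2: M1 done at 1, M2 done at 8
  Job 1: M1 done at 8, M2 done at 15
  Job 3: M1 done at 16, M2 done at 21
Makespan = 21

21


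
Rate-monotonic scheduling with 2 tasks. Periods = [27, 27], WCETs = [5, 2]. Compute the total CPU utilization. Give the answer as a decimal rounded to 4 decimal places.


Compute individual utilizations (exact fractions):
  Task 1: C/T = 5/27 (approx. 0.1852)
  Task 2: C/T = 2/27 (approx. 0.0741)
Total utilization U = 5/27 + 2/27 = 7/27
Rounded to 4 decimal places: U = 0.2593
RM (Liu & Layland) bound for 2 tasks = 0.828427; compare with U = 7/27 (approx. 0.259259)
U <= bound, so schedulable by RM sufficient condition.

0.2593


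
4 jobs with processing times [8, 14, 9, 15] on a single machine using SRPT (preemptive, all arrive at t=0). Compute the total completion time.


Since all jobs arrive at t=0, SRPT equals SPT ordering.
SPT order: [8, 9, 14, 15]
Completion times:
  Job 1: p=8, C=8
  Job 2: p=9, C=17
  Job 3: p=14, C=31
  Job 4: p=15, C=46
Total completion time = 8 + 17 + 31 + 46 = 102

102


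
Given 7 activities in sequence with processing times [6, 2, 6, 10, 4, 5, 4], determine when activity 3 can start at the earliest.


Activity 3 starts after activities 1 through 2 complete.
Predecessor durations: [6, 2]
ES = 6 + 2 = 8

8


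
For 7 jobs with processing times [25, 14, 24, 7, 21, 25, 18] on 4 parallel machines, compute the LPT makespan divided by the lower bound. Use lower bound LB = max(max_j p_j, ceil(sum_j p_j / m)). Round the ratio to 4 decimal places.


LPT order: [25, 25, 24, 21, 18, 14, 7]
Machine loads after assignment: [32, 25, 38, 39]
LPT makespan = 39
Lower bound = max(max_job, ceil(total/4)) = max(25, 34) = 34
Ratio = 39 / 34 = 1.1471

1.1471


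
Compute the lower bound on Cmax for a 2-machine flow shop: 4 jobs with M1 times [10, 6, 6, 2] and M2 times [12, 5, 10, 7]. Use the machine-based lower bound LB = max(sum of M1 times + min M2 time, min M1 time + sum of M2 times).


LB1 = sum(M1 times) + min(M2 times) = 24 + 5 = 29
LB2 = min(M1 times) + sum(M2 times) = 2 + 34 = 36
Lower bound = max(LB1, LB2) = max(29, 36) = 36

36


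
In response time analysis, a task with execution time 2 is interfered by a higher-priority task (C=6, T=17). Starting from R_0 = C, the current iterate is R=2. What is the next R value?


R_next = C + ceil(R_prev / T_hp) * C_hp
ceil(2 / 17) = ceil(0.1176) = 1
Interference = 1 * 6 = 6
R_next = 2 + 6 = 8

8


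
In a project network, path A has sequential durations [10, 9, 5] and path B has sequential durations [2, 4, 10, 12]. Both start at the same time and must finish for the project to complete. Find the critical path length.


Path A total = 10 + 9 + 5 = 24
Path B total = 2 + 4 + 10 + 12 = 28
Critical path = longest path = max(24, 28) = 28

28


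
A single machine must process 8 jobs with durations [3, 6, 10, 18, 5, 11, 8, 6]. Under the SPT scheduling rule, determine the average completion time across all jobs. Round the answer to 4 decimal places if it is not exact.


Sort jobs by processing time (SPT order): [3, 5, 6, 6, 8, 10, 11, 18]
Compute completion times sequentially:
  Job 1: processing = 3, completes at 3
  Job 2: processing = 5, completes at 8
  Job 3: processing = 6, completes at 14
  Job 4: processing = 6, completes at 20
  Job 5: processing = 8, completes at 28
  Job 6: processing = 10, completes at 38
  Job 7: processing = 11, completes at 49
  Job 8: processing = 18, completes at 67
Sum of completion times = 227
Average completion time = 227/8 = 28.375

28.375


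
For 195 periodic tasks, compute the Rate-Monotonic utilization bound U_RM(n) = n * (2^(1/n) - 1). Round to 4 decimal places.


Compute 2^(1/195) = 1.0035609260
Subtract 1: 1.0035609260 - 1 = 0.0035609260
Multiply by n: 195 * 0.0035609260 = 0.6943805700
Round to 4 dp: 0.6944

0.6944


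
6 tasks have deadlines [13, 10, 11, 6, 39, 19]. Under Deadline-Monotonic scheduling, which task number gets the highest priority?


Sort tasks by relative deadline (ascending):
  Task 4: deadline = 6
  Task 2: deadline = 10
  Task 3: deadline = 11
  Task 1: deadline = 13
  Task 6: deadline = 19
  Task 5: deadline = 39
Priority order (highest first): [4, 2, 3, 1, 6, 5]
Highest priority task = 4

4


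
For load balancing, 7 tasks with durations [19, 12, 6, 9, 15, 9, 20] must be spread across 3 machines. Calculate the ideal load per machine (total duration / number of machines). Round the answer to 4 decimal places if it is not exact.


Total processing time = 19 + 12 + 6 + 9 + 15 + 9 + 20 = 90
Number of machines = 3
Ideal balanced load = 90 / 3 = 30.0

30.0


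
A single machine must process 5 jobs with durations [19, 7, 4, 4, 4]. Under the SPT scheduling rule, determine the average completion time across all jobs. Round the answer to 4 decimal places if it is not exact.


Sort jobs by processing time (SPT order): [4, 4, 4, 7, 19]
Compute completion times sequentially:
  Job 1: processing = 4, completes at 4
  Job 2: processing = 4, completes at 8
  Job 3: processing = 4, completes at 12
  Job 4: processing = 7, completes at 19
  Job 5: processing = 19, completes at 38
Sum of completion times = 81
Average completion time = 81/5 = 16.2

16.2


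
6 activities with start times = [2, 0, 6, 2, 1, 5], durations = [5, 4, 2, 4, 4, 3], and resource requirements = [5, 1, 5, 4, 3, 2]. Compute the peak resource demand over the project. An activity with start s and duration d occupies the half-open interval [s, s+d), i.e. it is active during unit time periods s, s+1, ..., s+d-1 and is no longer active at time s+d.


Each activity i is active on [start_i, start_i + duration_i).
Compute total resource usage per time slot:
  t=0: active resources = [1], total = 1
  t=1: active resources = [1, 3], total = 4
  t=2: active resources = [5, 1, 4, 3], total = 13
  t=3: active resources = [5, 1, 4, 3], total = 13
  t=4: active resources = [5, 4, 3], total = 12
  t=5: active resources = [5, 4, 2], total = 11
  t=6: active resources = [5, 5, 2], total = 12
  t=7: active resources = [5, 2], total = 7
Peak resource demand = 13

13


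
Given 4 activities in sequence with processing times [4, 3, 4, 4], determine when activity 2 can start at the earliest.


Activity 2 starts after activities 1 through 1 complete.
Predecessor durations: [4]
ES = 4 = 4

4


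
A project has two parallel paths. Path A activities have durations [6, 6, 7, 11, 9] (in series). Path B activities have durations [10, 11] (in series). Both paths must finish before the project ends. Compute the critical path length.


Path A total = 6 + 6 + 7 + 11 + 9 = 39
Path B total = 10 + 11 = 21
Critical path = longest path = max(39, 21) = 39

39


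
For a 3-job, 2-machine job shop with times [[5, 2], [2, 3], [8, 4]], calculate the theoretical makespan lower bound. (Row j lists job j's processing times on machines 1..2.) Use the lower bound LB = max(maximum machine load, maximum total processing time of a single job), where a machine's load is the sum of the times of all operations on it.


Machine loads:
  Machine 1: 5 + 2 + 8 = 15
  Machine 2: 2 + 3 + 4 = 9
Max machine load = 15
Job totals:
  Job 1: 7
  Job 2: 5
  Job 3: 12
Max job total = 12
Lower bound = max(15, 12) = 15

15


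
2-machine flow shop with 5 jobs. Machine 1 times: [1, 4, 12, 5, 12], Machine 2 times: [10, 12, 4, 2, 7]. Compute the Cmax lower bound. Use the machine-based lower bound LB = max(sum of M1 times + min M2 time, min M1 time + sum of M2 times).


LB1 = sum(M1 times) + min(M2 times) = 34 + 2 = 36
LB2 = min(M1 times) + sum(M2 times) = 1 + 35 = 36
Lower bound = max(LB1, LB2) = max(36, 36) = 36

36


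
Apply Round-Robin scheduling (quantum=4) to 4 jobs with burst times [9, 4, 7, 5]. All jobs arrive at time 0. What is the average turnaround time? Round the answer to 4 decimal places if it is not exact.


Time quantum = 4
Execution trace:
  J1 runs 4 units, time = 4
  J2 runs 4 units, time = 8
  J3 runs 4 units, time = 12
  J4 runs 4 units, time = 16
  J1 runs 4 units, time = 20
  J3 runs 3 units, time = 23
  J4 runs 1 units, time = 24
  J1 runs 1 units, time = 25
Finish times: [25, 8, 23, 24]
Average turnaround = 80/4 = 20.0

20.0


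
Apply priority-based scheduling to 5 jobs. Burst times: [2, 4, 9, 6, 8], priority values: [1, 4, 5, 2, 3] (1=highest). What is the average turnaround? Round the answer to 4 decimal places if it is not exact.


Sort by priority (ascending = highest first):
Order: [(1, 2), (2, 6), (3, 8), (4, 4), (5, 9)]
Completion times:
  Priority 1, burst=2, C=2
  Priority 2, burst=6, C=8
  Priority 3, burst=8, C=16
  Priority 4, burst=4, C=20
  Priority 5, burst=9, C=29
Average turnaround = 75/5 = 15.0

15.0


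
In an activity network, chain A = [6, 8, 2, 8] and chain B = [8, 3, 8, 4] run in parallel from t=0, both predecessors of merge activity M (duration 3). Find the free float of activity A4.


ES(A4) = sum of predecessors on chain A = 16
EF(A4) = ES + duration = 16 + 8 = 24
Successor of A4 is M. ES(M) = max(sum(A), sum(B)) = max(24, 23) = 24
Free float = ES(successor) - EF(current) = 24 - 24 = 0

0


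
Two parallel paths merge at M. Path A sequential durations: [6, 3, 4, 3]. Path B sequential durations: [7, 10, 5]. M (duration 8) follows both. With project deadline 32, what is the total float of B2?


Forward pass: ES(B2) = sum of predecessors on chain B = 7
EF = ES + duration = 7 + 10 = 17
Backward pass: LF(M) = deadline = 32; LS(M) = 32 - 8 = 24
LF(B2) = LS(M) - sum(successors on chain B) = 24 - 5 = 19
LS = LF - duration = 19 - 10 = 9
Total float = LS - ES = 9 - 7 = 2

2


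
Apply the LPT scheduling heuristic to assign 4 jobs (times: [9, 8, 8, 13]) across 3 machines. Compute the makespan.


Sort jobs in decreasing order (LPT): [13, 9, 8, 8]
Assign each job to the least loaded machine:
  Machine 1: jobs [13], load = 13
  Machine 2: jobs [9], load = 9
  Machine 3: jobs [8, 8], load = 16
Makespan = max load = 16

16


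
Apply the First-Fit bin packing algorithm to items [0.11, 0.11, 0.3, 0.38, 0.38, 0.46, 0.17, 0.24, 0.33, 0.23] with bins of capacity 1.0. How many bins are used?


Place items sequentially using First-Fit:
  Item 0.11 -> new Bin 1
  Item 0.11 -> Bin 1 (now 0.22)
  Item 0.3 -> Bin 1 (now 0.52)
  Item 0.38 -> Bin 1 (now 0.9)
  Item 0.38 -> new Bin 2
  Item 0.46 -> Bin 2 (now 0.84)
  Item 0.17 -> new Bin 3
  Item 0.24 -> Bin 3 (now 0.41)
  Item 0.33 -> Bin 3 (now 0.74)
  Item 0.23 -> Bin 3 (now 0.97)
Total bins used = 3

3


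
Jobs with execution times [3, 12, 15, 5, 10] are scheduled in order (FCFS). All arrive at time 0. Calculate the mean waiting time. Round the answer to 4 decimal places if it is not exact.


FCFS order (as given): [3, 12, 15, 5, 10]
Waiting times:
  Job 1: wait = 0
  Job 2: wait = 3
  Job 3: wait = 15
  Job 4: wait = 30
  Job 5: wait = 35
Sum of waiting times = 83
Average waiting time = 83/5 = 16.6

16.6


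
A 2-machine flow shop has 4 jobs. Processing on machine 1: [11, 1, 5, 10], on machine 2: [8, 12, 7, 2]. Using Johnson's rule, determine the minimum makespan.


Apply Johnson's rule:
  Group 1 (a <= b): [(2, 1, 12), (3, 5, 7)]
  Group 2 (a > b): [(1, 11, 8), (4, 10, 2)]
Optimal job order: [2, 3, 1, 4]
Schedule:
  Job 2: M1 done at 1, M2 done at 13
  Job 3: M1 done at 6, M2 done at 20
  Job 1: M1 done at 17, M2 done at 28
  Job 4: M1 done at 27, M2 done at 30
Makespan = 30

30


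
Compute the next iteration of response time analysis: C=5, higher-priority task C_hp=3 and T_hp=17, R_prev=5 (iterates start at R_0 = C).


R_next = C + ceil(R_prev / T_hp) * C_hp
ceil(5 / 17) = ceil(0.2941) = 1
Interference = 1 * 3 = 3
R_next = 5 + 3 = 8

8


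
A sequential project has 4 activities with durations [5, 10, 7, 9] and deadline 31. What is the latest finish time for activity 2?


LF(activity 2) = deadline - sum of successor durations
Successors: activities 3 through 4 with durations [7, 9]
Sum of successor durations = 16
LF = 31 - 16 = 15

15


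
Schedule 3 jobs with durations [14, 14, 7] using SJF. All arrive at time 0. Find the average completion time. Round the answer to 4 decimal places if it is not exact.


SJF order (ascending): [7, 14, 14]
Completion times:
  Job 1: burst=7, C=7
  Job 2: burst=14, C=21
  Job 3: burst=14, C=35
Average completion = 63/3 = 21.0

21.0


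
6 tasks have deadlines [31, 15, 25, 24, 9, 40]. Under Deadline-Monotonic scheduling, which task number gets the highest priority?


Sort tasks by relative deadline (ascending):
  Task 5: deadline = 9
  Task 2: deadline = 15
  Task 4: deadline = 24
  Task 3: deadline = 25
  Task 1: deadline = 31
  Task 6: deadline = 40
Priority order (highest first): [5, 2, 4, 3, 1, 6]
Highest priority task = 5

5


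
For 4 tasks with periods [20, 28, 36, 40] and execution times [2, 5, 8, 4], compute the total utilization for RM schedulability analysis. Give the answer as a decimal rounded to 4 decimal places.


Compute individual utilizations (exact fractions):
  Task 1: C/T = 2/20 = 1/10 (approx. 0.1)
  Task 2: C/T = 5/28 (approx. 0.1786)
  Task 3: C/T = 8/36 = 2/9 (approx. 0.2222)
  Task 4: C/T = 4/40 = 1/10 (approx. 0.1)
Total utilization U = 1/10 + 5/28 + 2/9 + 1/10 = 757/1260
Rounded to 4 decimal places: U = 0.6008
RM (Liu & Layland) bound for 4 tasks = 0.756828; compare with U = 757/1260 (approx. 0.600794)
U <= bound, so schedulable by RM sufficient condition.

0.6008


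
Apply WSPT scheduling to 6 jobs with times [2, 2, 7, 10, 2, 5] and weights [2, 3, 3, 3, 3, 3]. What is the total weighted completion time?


Compute p/w ratios and sort ascending (WSPT): [(2, 3), (2, 3), (2, 2), (5, 3), (7, 3), (10, 3)]
Compute weighted completion times:
  Job (p=2,w=3): C=2, w*C=3*2=6
  Job (p=2,w=3): C=4, w*C=3*4=12
  Job (p=2,w=2): C=6, w*C=2*6=12
  Job (p=5,w=3): C=11, w*C=3*11=33
  Job (p=7,w=3): C=18, w*C=3*18=54
  Job (p=10,w=3): C=28, w*C=3*28=84
Total weighted completion time = 201

201


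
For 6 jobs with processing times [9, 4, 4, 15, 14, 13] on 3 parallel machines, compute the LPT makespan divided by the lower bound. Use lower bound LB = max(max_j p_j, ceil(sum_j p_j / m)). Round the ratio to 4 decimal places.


LPT order: [15, 14, 13, 9, 4, 4]
Machine loads after assignment: [19, 18, 22]
LPT makespan = 22
Lower bound = max(max_job, ceil(total/3)) = max(15, 20) = 20
Ratio = 22 / 20 = 1.1

1.1


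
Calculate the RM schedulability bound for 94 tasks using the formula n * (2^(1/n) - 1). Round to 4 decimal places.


Compute 2^(1/94) = 1.0074011604
Subtract 1: 1.0074011604 - 1 = 0.0074011604
Multiply by n: 94 * 0.0074011604 = 0.6957090776
Round to 4 dp: 0.6957

0.6957


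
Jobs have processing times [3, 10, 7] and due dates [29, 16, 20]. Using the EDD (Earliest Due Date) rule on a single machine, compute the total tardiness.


Sort by due date (EDD order): [(10, 16), (7, 20), (3, 29)]
Compute completion times and tardiness:
  Job 1: p=10, d=16, C=10, tardiness=max(0,10-16)=0
  Job 2: p=7, d=20, C=17, tardiness=max(0,17-20)=0
  Job 3: p=3, d=29, C=20, tardiness=max(0,20-29)=0
Total tardiness = 0

0


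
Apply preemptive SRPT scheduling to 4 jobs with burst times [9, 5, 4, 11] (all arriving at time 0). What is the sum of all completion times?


Since all jobs arrive at t=0, SRPT equals SPT ordering.
SPT order: [4, 5, 9, 11]
Completion times:
  Job 1: p=4, C=4
  Job 2: p=5, C=9
  Job 3: p=9, C=18
  Job 4: p=11, C=29
Total completion time = 4 + 9 + 18 + 29 = 60

60


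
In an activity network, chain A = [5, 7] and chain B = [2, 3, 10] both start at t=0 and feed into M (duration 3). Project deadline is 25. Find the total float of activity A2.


Forward pass: ES(A2) = sum of predecessors on chain A = 5
EF = ES + duration = 5 + 7 = 12
Backward pass: LF(M) = deadline = 25; LS(M) = 25 - 3 = 22
LF(A2) = LS(M) - sum(successors on chain A) = 22 - 0 = 22
LS = LF - duration = 22 - 7 = 15
Total float = LS - ES = 15 - 5 = 10

10


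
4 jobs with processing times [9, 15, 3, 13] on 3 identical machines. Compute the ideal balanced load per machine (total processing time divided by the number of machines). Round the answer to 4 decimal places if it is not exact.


Total processing time = 9 + 15 + 3 + 13 = 40
Number of machines = 3
Ideal balanced load = 40 / 3 = 13.3333

13.3333


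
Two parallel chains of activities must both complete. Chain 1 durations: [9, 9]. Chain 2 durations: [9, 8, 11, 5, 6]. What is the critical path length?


Path A total = 9 + 9 = 18
Path B total = 9 + 8 + 11 + 5 + 6 = 39
Critical path = longest path = max(18, 39) = 39

39


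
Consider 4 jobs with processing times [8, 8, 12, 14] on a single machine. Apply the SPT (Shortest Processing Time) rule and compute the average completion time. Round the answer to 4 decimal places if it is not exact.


Sort jobs by processing time (SPT order): [8, 8, 12, 14]
Compute completion times sequentially:
  Job 1: processing = 8, completes at 8
  Job 2: processing = 8, completes at 16
  Job 3: processing = 12, completes at 28
  Job 4: processing = 14, completes at 42
Sum of completion times = 94
Average completion time = 94/4 = 23.5

23.5


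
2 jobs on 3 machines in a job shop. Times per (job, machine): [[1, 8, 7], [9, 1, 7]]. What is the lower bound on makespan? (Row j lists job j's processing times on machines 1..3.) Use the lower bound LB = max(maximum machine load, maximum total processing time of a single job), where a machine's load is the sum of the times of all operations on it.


Machine loads:
  Machine 1: 1 + 9 = 10
  Machine 2: 8 + 1 = 9
  Machine 3: 7 + 7 = 14
Max machine load = 14
Job totals:
  Job 1: 16
  Job 2: 17
Max job total = 17
Lower bound = max(14, 17) = 17

17


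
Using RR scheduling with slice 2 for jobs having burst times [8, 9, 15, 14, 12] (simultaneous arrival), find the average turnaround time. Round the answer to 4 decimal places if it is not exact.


Time quantum = 2
Execution trace:
  J1 runs 2 units, time = 2
  J2 runs 2 units, time = 4
  J3 runs 2 units, time = 6
  J4 runs 2 units, time = 8
  J5 runs 2 units, time = 10
  J1 runs 2 units, time = 12
  J2 runs 2 units, time = 14
  J3 runs 2 units, time = 16
  J4 runs 2 units, time = 18
  J5 runs 2 units, time = 20
  J1 runs 2 units, time = 22
  J2 runs 2 units, time = 24
  J3 runs 2 units, time = 26
  J4 runs 2 units, time = 28
  J5 runs 2 units, time = 30
  J1 runs 2 units, time = 32
  J2 runs 2 units, time = 34
  J3 runs 2 units, time = 36
  J4 runs 2 units, time = 38
  J5 runs 2 units, time = 40
  J2 runs 1 units, time = 41
  J3 runs 2 units, time = 43
  J4 runs 2 units, time = 45
  J5 runs 2 units, time = 47
  J3 runs 2 units, time = 49
  J4 runs 2 units, time = 51
  J5 runs 2 units, time = 53
  J3 runs 2 units, time = 55
  J4 runs 2 units, time = 57
  J3 runs 1 units, time = 58
Finish times: [32, 41, 58, 57, 53]
Average turnaround = 241/5 = 48.2

48.2


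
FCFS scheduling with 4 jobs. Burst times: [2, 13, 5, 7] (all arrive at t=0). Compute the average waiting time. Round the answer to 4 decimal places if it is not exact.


FCFS order (as given): [2, 13, 5, 7]
Waiting times:
  Job 1: wait = 0
  Job 2: wait = 2
  Job 3: wait = 15
  Job 4: wait = 20
Sum of waiting times = 37
Average waiting time = 37/4 = 9.25

9.25


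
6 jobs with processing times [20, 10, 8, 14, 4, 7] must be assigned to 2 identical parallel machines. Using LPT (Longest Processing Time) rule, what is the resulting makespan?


Sort jobs in decreasing order (LPT): [20, 14, 10, 8, 7, 4]
Assign each job to the least loaded machine:
  Machine 1: jobs [20, 8, 4], load = 32
  Machine 2: jobs [14, 10, 7], load = 31
Makespan = max load = 32

32


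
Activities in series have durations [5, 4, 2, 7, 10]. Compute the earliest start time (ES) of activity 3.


Activity 3 starts after activities 1 through 2 complete.
Predecessor durations: [5, 4]
ES = 5 + 4 = 9

9


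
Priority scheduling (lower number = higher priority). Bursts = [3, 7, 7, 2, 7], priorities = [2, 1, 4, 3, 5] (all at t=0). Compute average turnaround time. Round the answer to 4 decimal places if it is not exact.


Sort by priority (ascending = highest first):
Order: [(1, 7), (2, 3), (3, 2), (4, 7), (5, 7)]
Completion times:
  Priority 1, burst=7, C=7
  Priority 2, burst=3, C=10
  Priority 3, burst=2, C=12
  Priority 4, burst=7, C=19
  Priority 5, burst=7, C=26
Average turnaround = 74/5 = 14.8

14.8


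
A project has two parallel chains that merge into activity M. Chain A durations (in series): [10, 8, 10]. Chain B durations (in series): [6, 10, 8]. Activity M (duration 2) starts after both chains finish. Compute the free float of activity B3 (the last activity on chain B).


ES(B3) = sum of predecessors on chain B = 16
EF(B3) = ES + duration = 16 + 8 = 24
Successor of B3 is M. ES(M) = max(sum(A), sum(B)) = max(28, 24) = 28
Free float = ES(successor) - EF(current) = 28 - 24 = 4

4


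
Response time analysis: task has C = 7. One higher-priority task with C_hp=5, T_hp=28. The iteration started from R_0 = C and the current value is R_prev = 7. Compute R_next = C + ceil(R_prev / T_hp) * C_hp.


R_next = C + ceil(R_prev / T_hp) * C_hp
ceil(7 / 28) = ceil(0.25) = 1
Interference = 1 * 5 = 5
R_next = 7 + 5 = 12

12


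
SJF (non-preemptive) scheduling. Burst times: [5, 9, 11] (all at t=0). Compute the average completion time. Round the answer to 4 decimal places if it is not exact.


SJF order (ascending): [5, 9, 11]
Completion times:
  Job 1: burst=5, C=5
  Job 2: burst=9, C=14
  Job 3: burst=11, C=25
Average completion = 44/3 = 14.6667

14.6667


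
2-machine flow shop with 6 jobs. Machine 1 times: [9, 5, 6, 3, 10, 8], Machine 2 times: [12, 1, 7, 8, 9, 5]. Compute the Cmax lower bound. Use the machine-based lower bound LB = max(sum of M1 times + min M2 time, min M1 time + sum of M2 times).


LB1 = sum(M1 times) + min(M2 times) = 41 + 1 = 42
LB2 = min(M1 times) + sum(M2 times) = 3 + 42 = 45
Lower bound = max(LB1, LB2) = max(42, 45) = 45

45


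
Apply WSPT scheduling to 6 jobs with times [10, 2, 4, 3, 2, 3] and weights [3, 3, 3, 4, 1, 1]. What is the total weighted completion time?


Compute p/w ratios and sort ascending (WSPT): [(2, 3), (3, 4), (4, 3), (2, 1), (3, 1), (10, 3)]
Compute weighted completion times:
  Job (p=2,w=3): C=2, w*C=3*2=6
  Job (p=3,w=4): C=5, w*C=4*5=20
  Job (p=4,w=3): C=9, w*C=3*9=27
  Job (p=2,w=1): C=11, w*C=1*11=11
  Job (p=3,w=1): C=14, w*C=1*14=14
  Job (p=10,w=3): C=24, w*C=3*24=72
Total weighted completion time = 150

150


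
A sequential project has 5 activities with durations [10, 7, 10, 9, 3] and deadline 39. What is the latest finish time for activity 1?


LF(activity 1) = deadline - sum of successor durations
Successors: activities 2 through 5 with durations [7, 10, 9, 3]
Sum of successor durations = 29
LF = 39 - 29 = 10

10


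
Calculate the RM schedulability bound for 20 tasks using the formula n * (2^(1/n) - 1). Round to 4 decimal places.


Compute 2^(1/20) = 1.0352649238
Subtract 1: 1.0352649238 - 1 = 0.0352649238
Multiply by n: 20 * 0.0352649238 = 0.7052984760
Round to 4 dp: 0.7053

0.7053


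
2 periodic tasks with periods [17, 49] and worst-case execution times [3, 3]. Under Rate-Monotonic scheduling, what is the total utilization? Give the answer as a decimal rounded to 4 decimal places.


Compute individual utilizations (exact fractions):
  Task 1: C/T = 3/17 (approx. 0.1765)
  Task 2: C/T = 3/49 (approx. 0.0612)
Total utilization U = 3/17 + 3/49 = 198/833
Rounded to 4 decimal places: U = 0.2377
RM (Liu & Layland) bound for 2 tasks = 0.828427; compare with U = 198/833 (approx. 0.237695)
U <= bound, so schedulable by RM sufficient condition.

0.2377


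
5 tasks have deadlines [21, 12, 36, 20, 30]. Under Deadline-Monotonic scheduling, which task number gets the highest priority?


Sort tasks by relative deadline (ascending):
  Task 2: deadline = 12
  Task 4: deadline = 20
  Task 1: deadline = 21
  Task 5: deadline = 30
  Task 3: deadline = 36
Priority order (highest first): [2, 4, 1, 5, 3]
Highest priority task = 2

2


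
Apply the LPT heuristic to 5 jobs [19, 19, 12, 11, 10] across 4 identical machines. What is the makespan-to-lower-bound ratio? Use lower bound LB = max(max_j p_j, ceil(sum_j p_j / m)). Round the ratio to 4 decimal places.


LPT order: [19, 19, 12, 11, 10]
Machine loads after assignment: [19, 19, 12, 21]
LPT makespan = 21
Lower bound = max(max_job, ceil(total/4)) = max(19, 18) = 19
Ratio = 21 / 19 = 1.1053

1.1053


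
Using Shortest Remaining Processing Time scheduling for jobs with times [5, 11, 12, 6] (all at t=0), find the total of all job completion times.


Since all jobs arrive at t=0, SRPT equals SPT ordering.
SPT order: [5, 6, 11, 12]
Completion times:
  Job 1: p=5, C=5
  Job 2: p=6, C=11
  Job 3: p=11, C=22
  Job 4: p=12, C=34
Total completion time = 5 + 11 + 22 + 34 = 72

72


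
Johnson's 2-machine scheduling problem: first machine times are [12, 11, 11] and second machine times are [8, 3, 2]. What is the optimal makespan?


Apply Johnson's rule:
  Group 1 (a <= b): []
  Group 2 (a > b): [(1, 12, 8), (2, 11, 3), (3, 11, 2)]
Optimal job order: [1, 2, 3]
Schedule:
  Job 1: M1 done at 12, M2 done at 20
  Job 2: M1 done at 23, M2 done at 26
  Job 3: M1 done at 34, M2 done at 36
Makespan = 36

36


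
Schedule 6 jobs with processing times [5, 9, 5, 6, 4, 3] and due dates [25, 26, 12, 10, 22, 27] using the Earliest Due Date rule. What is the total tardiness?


Sort by due date (EDD order): [(6, 10), (5, 12), (4, 22), (5, 25), (9, 26), (3, 27)]
Compute completion times and tardiness:
  Job 1: p=6, d=10, C=6, tardiness=max(0,6-10)=0
  Job 2: p=5, d=12, C=11, tardiness=max(0,11-12)=0
  Job 3: p=4, d=22, C=15, tardiness=max(0,15-22)=0
  Job 4: p=5, d=25, C=20, tardiness=max(0,20-25)=0
  Job 5: p=9, d=26, C=29, tardiness=max(0,29-26)=3
  Job 6: p=3, d=27, C=32, tardiness=max(0,32-27)=5
Total tardiness = 8

8


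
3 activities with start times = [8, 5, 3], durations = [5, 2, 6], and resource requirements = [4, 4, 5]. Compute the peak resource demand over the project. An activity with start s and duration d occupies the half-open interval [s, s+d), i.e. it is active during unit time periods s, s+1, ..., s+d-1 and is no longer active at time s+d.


Each activity i is active on [start_i, start_i + duration_i).
Compute total resource usage per time slot:
  t=0: active resources = [], total = 0
  t=1: active resources = [], total = 0
  t=2: active resources = [], total = 0
  t=3: active resources = [5], total = 5
  t=4: active resources = [5], total = 5
  t=5: active resources = [4, 5], total = 9
  t=6: active resources = [4, 5], total = 9
  t=7: active resources = [5], total = 5
  t=8: active resources = [4, 5], total = 9
  t=9: active resources = [4], total = 4
  t=10: active resources = [4], total = 4
  t=11: active resources = [4], total = 4
  t=12: active resources = [4], total = 4
Peak resource demand = 9

9


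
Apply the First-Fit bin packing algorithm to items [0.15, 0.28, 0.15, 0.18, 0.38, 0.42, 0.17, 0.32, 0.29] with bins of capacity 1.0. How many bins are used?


Place items sequentially using First-Fit:
  Item 0.15 -> new Bin 1
  Item 0.28 -> Bin 1 (now 0.43)
  Item 0.15 -> Bin 1 (now 0.58)
  Item 0.18 -> Bin 1 (now 0.76)
  Item 0.38 -> new Bin 2
  Item 0.42 -> Bin 2 (now 0.8)
  Item 0.17 -> Bin 1 (now 0.93)
  Item 0.32 -> new Bin 3
  Item 0.29 -> Bin 3 (now 0.61)
Total bins used = 3

3


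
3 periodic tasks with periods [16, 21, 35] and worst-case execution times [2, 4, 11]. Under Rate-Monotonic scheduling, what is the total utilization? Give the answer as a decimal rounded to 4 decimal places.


Compute individual utilizations (exact fractions):
  Task 1: C/T = 2/16 = 1/8 (approx. 0.125)
  Task 2: C/T = 4/21 (approx. 0.1905)
  Task 3: C/T = 11/35 (approx. 0.3143)
Total utilization U = 1/8 + 4/21 + 11/35 = 529/840
Rounded to 4 decimal places: U = 0.6298
RM (Liu & Layland) bound for 3 tasks = 0.779763; compare with U = 529/840 (approx. 0.629762)
U <= bound, so schedulable by RM sufficient condition.

0.6298


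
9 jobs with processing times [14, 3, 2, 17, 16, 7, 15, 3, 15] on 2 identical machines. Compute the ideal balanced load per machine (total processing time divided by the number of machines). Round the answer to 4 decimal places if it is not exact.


Total processing time = 14 + 3 + 2 + 17 + 16 + 7 + 15 + 3 + 15 = 92
Number of machines = 2
Ideal balanced load = 92 / 2 = 46.0

46.0


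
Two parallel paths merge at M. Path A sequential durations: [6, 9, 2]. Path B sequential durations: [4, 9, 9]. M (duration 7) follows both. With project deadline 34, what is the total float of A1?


Forward pass: ES(A1) = sum of predecessors on chain A = 0
EF = ES + duration = 0 + 6 = 6
Backward pass: LF(M) = deadline = 34; LS(M) = 34 - 7 = 27
LF(A1) = LS(M) - sum(successors on chain A) = 27 - 11 = 16
LS = LF - duration = 16 - 6 = 10
Total float = LS - ES = 10 - 0 = 10

10


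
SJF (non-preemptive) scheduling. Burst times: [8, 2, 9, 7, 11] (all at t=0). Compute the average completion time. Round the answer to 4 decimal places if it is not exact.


SJF order (ascending): [2, 7, 8, 9, 11]
Completion times:
  Job 1: burst=2, C=2
  Job 2: burst=7, C=9
  Job 3: burst=8, C=17
  Job 4: burst=9, C=26
  Job 5: burst=11, C=37
Average completion = 91/5 = 18.2

18.2


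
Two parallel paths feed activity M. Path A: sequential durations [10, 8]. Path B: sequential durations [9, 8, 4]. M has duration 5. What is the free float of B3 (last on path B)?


ES(B3) = sum of predecessors on chain B = 17
EF(B3) = ES + duration = 17 + 4 = 21
Successor of B3 is M. ES(M) = max(sum(A), sum(B)) = max(18, 21) = 21
Free float = ES(successor) - EF(current) = 21 - 21 = 0

0


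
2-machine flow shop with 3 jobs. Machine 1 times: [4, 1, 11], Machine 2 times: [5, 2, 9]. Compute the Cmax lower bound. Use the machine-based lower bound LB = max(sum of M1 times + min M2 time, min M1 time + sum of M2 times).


LB1 = sum(M1 times) + min(M2 times) = 16 + 2 = 18
LB2 = min(M1 times) + sum(M2 times) = 1 + 16 = 17
Lower bound = max(LB1, LB2) = max(18, 17) = 18

18


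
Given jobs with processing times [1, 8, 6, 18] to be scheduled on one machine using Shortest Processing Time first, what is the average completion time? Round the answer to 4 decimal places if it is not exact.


Sort jobs by processing time (SPT order): [1, 6, 8, 18]
Compute completion times sequentially:
  Job 1: processing = 1, completes at 1
  Job 2: processing = 6, completes at 7
  Job 3: processing = 8, completes at 15
  Job 4: processing = 18, completes at 33
Sum of completion times = 56
Average completion time = 56/4 = 14.0

14.0


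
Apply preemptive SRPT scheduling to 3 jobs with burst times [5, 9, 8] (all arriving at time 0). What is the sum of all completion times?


Since all jobs arrive at t=0, SRPT equals SPT ordering.
SPT order: [5, 8, 9]
Completion times:
  Job 1: p=5, C=5
  Job 2: p=8, C=13
  Job 3: p=9, C=22
Total completion time = 5 + 13 + 22 = 40

40


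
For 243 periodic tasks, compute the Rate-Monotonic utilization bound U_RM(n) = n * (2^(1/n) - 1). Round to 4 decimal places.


Compute 2^(1/243) = 1.0028565297
Subtract 1: 1.0028565297 - 1 = 0.0028565297
Multiply by n: 243 * 0.0028565297 = 0.6941367171
Round to 4 dp: 0.6941

0.6941


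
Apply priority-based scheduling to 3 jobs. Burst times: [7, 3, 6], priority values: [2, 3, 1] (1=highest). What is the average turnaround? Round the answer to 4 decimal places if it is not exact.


Sort by priority (ascending = highest first):
Order: [(1, 6), (2, 7), (3, 3)]
Completion times:
  Priority 1, burst=6, C=6
  Priority 2, burst=7, C=13
  Priority 3, burst=3, C=16
Average turnaround = 35/3 = 11.6667

11.6667


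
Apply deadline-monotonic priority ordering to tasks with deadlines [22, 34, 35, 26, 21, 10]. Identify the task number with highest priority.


Sort tasks by relative deadline (ascending):
  Task 6: deadline = 10
  Task 5: deadline = 21
  Task 1: deadline = 22
  Task 4: deadline = 26
  Task 2: deadline = 34
  Task 3: deadline = 35
Priority order (highest first): [6, 5, 1, 4, 2, 3]
Highest priority task = 6

6


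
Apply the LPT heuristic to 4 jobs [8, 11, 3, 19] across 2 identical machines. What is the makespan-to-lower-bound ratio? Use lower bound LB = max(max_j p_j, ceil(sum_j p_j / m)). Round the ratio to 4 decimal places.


LPT order: [19, 11, 8, 3]
Machine loads after assignment: [22, 19]
LPT makespan = 22
Lower bound = max(max_job, ceil(total/2)) = max(19, 21) = 21
Ratio = 22 / 21 = 1.0476

1.0476


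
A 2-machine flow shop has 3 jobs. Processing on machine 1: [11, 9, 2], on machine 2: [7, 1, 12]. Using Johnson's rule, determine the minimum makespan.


Apply Johnson's rule:
  Group 1 (a <= b): [(3, 2, 12)]
  Group 2 (a > b): [(1, 11, 7), (2, 9, 1)]
Optimal job order: [3, 1, 2]
Schedule:
  Job 3: M1 done at 2, M2 done at 14
  Job 1: M1 done at 13, M2 done at 21
  Job 2: M1 done at 22, M2 done at 23
Makespan = 23

23


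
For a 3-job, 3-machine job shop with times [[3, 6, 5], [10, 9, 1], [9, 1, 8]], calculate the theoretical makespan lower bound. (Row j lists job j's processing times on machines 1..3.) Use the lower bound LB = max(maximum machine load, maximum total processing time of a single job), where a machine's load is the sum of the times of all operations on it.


Machine loads:
  Machine 1: 3 + 10 + 9 = 22
  Machine 2: 6 + 9 + 1 = 16
  Machine 3: 5 + 1 + 8 = 14
Max machine load = 22
Job totals:
  Job 1: 14
  Job 2: 20
  Job 3: 18
Max job total = 20
Lower bound = max(22, 20) = 22

22


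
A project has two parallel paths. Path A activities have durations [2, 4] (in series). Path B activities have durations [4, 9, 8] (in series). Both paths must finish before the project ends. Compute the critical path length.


Path A total = 2 + 4 = 6
Path B total = 4 + 9 + 8 = 21
Critical path = longest path = max(6, 21) = 21

21


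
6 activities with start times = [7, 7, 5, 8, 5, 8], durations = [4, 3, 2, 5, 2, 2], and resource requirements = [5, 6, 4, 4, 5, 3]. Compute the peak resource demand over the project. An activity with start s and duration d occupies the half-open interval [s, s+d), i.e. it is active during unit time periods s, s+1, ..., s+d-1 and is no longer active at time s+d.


Each activity i is active on [start_i, start_i + duration_i).
Compute total resource usage per time slot:
  t=0: active resources = [], total = 0
  t=1: active resources = [], total = 0
  t=2: active resources = [], total = 0
  t=3: active resources = [], total = 0
  t=4: active resources = [], total = 0
  t=5: active resources = [4, 5], total = 9
  t=6: active resources = [4, 5], total = 9
  t=7: active resources = [5, 6], total = 11
  t=8: active resources = [5, 6, 4, 3], total = 18
  t=9: active resources = [5, 6, 4, 3], total = 18
  t=10: active resources = [5, 4], total = 9
  t=11: active resources = [4], total = 4
  t=12: active resources = [4], total = 4
Peak resource demand = 18

18


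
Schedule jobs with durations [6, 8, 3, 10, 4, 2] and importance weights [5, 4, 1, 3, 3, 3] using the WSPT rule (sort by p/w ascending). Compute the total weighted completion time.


Compute p/w ratios and sort ascending (WSPT): [(2, 3), (6, 5), (4, 3), (8, 4), (3, 1), (10, 3)]
Compute weighted completion times:
  Job (p=2,w=3): C=2, w*C=3*2=6
  Job (p=6,w=5): C=8, w*C=5*8=40
  Job (p=4,w=3): C=12, w*C=3*12=36
  Job (p=8,w=4): C=20, w*C=4*20=80
  Job (p=3,w=1): C=23, w*C=1*23=23
  Job (p=10,w=3): C=33, w*C=3*33=99
Total weighted completion time = 284

284


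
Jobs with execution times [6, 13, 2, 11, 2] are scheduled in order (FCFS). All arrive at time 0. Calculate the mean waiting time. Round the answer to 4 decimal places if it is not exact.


FCFS order (as given): [6, 13, 2, 11, 2]
Waiting times:
  Job 1: wait = 0
  Job 2: wait = 6
  Job 3: wait = 19
  Job 4: wait = 21
  Job 5: wait = 32
Sum of waiting times = 78
Average waiting time = 78/5 = 15.6

15.6


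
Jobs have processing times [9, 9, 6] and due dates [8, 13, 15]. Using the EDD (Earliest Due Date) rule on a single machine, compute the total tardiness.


Sort by due date (EDD order): [(9, 8), (9, 13), (6, 15)]
Compute completion times and tardiness:
  Job 1: p=9, d=8, C=9, tardiness=max(0,9-8)=1
  Job 2: p=9, d=13, C=18, tardiness=max(0,18-13)=5
  Job 3: p=6, d=15, C=24, tardiness=max(0,24-15)=9
Total tardiness = 15

15


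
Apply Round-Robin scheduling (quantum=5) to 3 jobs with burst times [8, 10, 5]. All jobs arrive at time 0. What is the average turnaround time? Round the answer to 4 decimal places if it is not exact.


Time quantum = 5
Execution trace:
  J1 runs 5 units, time = 5
  J2 runs 5 units, time = 10
  J3 runs 5 units, time = 15
  J1 runs 3 units, time = 18
  J2 runs 5 units, time = 23
Finish times: [18, 23, 15]
Average turnaround = 56/3 = 18.6667

18.6667


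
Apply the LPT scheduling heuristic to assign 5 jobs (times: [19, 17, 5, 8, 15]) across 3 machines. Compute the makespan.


Sort jobs in decreasing order (LPT): [19, 17, 15, 8, 5]
Assign each job to the least loaded machine:
  Machine 1: jobs [19], load = 19
  Machine 2: jobs [17, 5], load = 22
  Machine 3: jobs [15, 8], load = 23
Makespan = max load = 23

23


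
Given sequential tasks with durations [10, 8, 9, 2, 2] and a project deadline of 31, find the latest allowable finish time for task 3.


LF(activity 3) = deadline - sum of successor durations
Successors: activities 4 through 5 with durations [2, 2]
Sum of successor durations = 4
LF = 31 - 4 = 27

27


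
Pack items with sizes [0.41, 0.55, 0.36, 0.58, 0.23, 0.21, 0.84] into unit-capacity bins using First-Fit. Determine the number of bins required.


Place items sequentially using First-Fit:
  Item 0.41 -> new Bin 1
  Item 0.55 -> Bin 1 (now 0.96)
  Item 0.36 -> new Bin 2
  Item 0.58 -> Bin 2 (now 0.94)
  Item 0.23 -> new Bin 3
  Item 0.21 -> Bin 3 (now 0.44)
  Item 0.84 -> new Bin 4
Total bins used = 4

4


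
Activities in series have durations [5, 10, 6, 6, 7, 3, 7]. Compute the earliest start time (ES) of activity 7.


Activity 7 starts after activities 1 through 6 complete.
Predecessor durations: [5, 10, 6, 6, 7, 3]
ES = 5 + 10 + 6 + 6 + 7 + 3 = 37

37


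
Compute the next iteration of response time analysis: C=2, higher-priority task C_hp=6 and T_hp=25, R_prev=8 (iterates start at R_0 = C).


R_next = C + ceil(R_prev / T_hp) * C_hp
ceil(8 / 25) = ceil(0.32) = 1
Interference = 1 * 6 = 6
R_next = 2 + 6 = 8
R_next = R_prev, so the iteration has converged (response time = 8).

8


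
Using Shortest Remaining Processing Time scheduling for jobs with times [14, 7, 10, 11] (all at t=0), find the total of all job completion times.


Since all jobs arrive at t=0, SRPT equals SPT ordering.
SPT order: [7, 10, 11, 14]
Completion times:
  Job 1: p=7, C=7
  Job 2: p=10, C=17
  Job 3: p=11, C=28
  Job 4: p=14, C=42
Total completion time = 7 + 17 + 28 + 42 = 94

94


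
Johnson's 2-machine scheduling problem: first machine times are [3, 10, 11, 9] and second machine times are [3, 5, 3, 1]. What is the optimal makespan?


Apply Johnson's rule:
  Group 1 (a <= b): [(1, 3, 3)]
  Group 2 (a > b): [(2, 10, 5), (3, 11, 3), (4, 9, 1)]
Optimal job order: [1, 2, 3, 4]
Schedule:
  Job 1: M1 done at 3, M2 done at 6
  Job 2: M1 done at 13, M2 done at 18
  Job 3: M1 done at 24, M2 done at 27
  Job 4: M1 done at 33, M2 done at 34
Makespan = 34

34


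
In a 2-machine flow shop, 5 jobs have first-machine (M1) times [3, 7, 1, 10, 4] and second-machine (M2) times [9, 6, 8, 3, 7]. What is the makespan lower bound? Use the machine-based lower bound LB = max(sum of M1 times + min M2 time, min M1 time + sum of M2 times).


LB1 = sum(M1 times) + min(M2 times) = 25 + 3 = 28
LB2 = min(M1 times) + sum(M2 times) = 1 + 33 = 34
Lower bound = max(LB1, LB2) = max(28, 34) = 34

34
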